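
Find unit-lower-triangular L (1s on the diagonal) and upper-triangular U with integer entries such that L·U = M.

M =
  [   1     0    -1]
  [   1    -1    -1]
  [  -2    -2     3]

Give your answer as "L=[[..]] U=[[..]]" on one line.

L=[[1,0,0],[1,1,0],[-2,2,1]] U=[[1,0,-1],[0,-1,0],[0,0,1]]

  R1 -= 1·R0 → [0,-1,0]
  R2 -= -2·R0 → [0,-2,1]
  R2 -= 2·R1 → [0,0,1]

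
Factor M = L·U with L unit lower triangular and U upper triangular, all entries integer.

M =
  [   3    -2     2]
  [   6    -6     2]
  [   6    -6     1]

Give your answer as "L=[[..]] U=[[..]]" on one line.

  row1 -= 2·row0 → [0,-2,-2]
  row2 -= 2·row0 → [0,-2,-3]
  row2 -= 1·row1 → [0,0,-1]

L=[[1,0,0],[2,1,0],[2,1,1]] U=[[3,-2,2],[0,-2,-2],[0,0,-1]]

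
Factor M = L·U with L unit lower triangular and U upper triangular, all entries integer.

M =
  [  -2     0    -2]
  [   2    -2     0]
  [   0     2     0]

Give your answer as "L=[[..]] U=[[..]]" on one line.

L=[[1,0,0],[-1,1,0],[0,-1,1]] U=[[-2,0,-2],[0,-2,-2],[0,0,-2]]

  R1 -= -1·R0 → [0,-2,-2]
  R2 -= 0·R0 → [0,2,0]
  R2 -= -1·R1 → [0,0,-2]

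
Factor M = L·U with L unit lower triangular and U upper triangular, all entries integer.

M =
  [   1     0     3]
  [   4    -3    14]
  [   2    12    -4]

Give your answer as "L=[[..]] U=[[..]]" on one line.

L=[[1,0,0],[4,1,0],[2,-4,1]] U=[[1,0,3],[0,-3,2],[0,0,-2]]

  R1 -= 4·R0 → [0,-3,2]
  R2 -= 2·R0 → [0,12,-10]
  R2 -= -4·R1 → [0,0,-2]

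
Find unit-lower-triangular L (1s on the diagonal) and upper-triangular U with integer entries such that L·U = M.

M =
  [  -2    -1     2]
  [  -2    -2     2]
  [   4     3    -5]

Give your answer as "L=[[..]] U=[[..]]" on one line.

L=[[1,0,0],[1,1,0],[-2,-1,1]] U=[[-2,-1,2],[0,-1,0],[0,0,-1]]

  R1 -= 1·R0 → [0,-1,0]
  R2 -= -2·R0 → [0,1,-1]
  R2 -= -1·R1 → [0,0,-1]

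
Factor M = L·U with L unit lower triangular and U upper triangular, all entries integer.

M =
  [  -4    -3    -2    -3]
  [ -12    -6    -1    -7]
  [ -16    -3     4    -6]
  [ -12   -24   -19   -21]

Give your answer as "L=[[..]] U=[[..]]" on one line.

L=[[1,0,0,0],[3,1,0,0],[4,3,1,0],[3,-5,-4,1]] U=[[-4,-3,-2,-3],[0,3,5,2],[0,0,-3,0],[0,0,0,-2]]

  r1 -= 3·r0 → [0,3,5,2]
  r2 -= 4·r0 → [0,9,12,6]
  r3 -= 3·r0 → [0,-15,-13,-12]
  r2 -= 3·r1 → [0,0,-3,0]
  r3 -= -5·r1 → [0,0,12,-2]
  r3 -= -4·r2 → [0,0,0,-2]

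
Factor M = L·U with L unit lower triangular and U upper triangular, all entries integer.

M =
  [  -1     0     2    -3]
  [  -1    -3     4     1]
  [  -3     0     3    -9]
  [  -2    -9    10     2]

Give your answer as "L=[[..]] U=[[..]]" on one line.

L=[[1,0,0,0],[1,1,0,0],[3,0,1,0],[2,3,0,1]] U=[[-1,0,2,-3],[0,-3,2,4],[0,0,-3,0],[0,0,0,-4]]

  row1 -= 1·row0 → [0,-3,2,4]
  row2 -= 3·row0 → [0,0,-3,0]
  row3 -= 2·row0 → [0,-9,6,8]
  row2 -= 0·row1 → [0,0,-3,0]
  row3 -= 3·row1 → [0,0,0,-4]
  row3 -= 0·row2 → [0,0,0,-4]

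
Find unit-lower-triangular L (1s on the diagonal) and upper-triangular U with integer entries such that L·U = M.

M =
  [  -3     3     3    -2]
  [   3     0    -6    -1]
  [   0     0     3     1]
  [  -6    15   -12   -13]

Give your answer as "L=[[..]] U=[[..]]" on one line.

  r1 -= -1·r0 → [0,3,-3,-3]
  r2 -= 0·r0 → [0,0,3,1]
  r3 -= 2·r0 → [0,9,-18,-9]
  r2 -= 0·r1 → [0,0,3,1]
  r3 -= 3·r1 → [0,0,-9,0]
  r3 -= -3·r2 → [0,0,0,3]

L=[[1,0,0,0],[-1,1,0,0],[0,0,1,0],[2,3,-3,1]] U=[[-3,3,3,-2],[0,3,-3,-3],[0,0,3,1],[0,0,0,3]]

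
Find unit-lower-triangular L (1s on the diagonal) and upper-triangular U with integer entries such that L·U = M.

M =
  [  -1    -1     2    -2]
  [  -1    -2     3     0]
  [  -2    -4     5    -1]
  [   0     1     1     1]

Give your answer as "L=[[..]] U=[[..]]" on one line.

  r1 -= 1·r0 → [0,-1,1,2]
  r2 -= 2·r0 → [0,-2,1,3]
  r3 -= 0·r0 → [0,1,1,1]
  r2 -= 2·r1 → [0,0,-1,-1]
  r3 -= -1·r1 → [0,0,2,3]
  r3 -= -2·r2 → [0,0,0,1]

L=[[1,0,0,0],[1,1,0,0],[2,2,1,0],[0,-1,-2,1]] U=[[-1,-1,2,-2],[0,-1,1,2],[0,0,-1,-1],[0,0,0,1]]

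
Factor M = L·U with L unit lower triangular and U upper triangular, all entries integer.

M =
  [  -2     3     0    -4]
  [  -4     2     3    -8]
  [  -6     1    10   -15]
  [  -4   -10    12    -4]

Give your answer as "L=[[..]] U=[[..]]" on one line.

  R1 -= 2·R0 → [0,-4,3,0]
  R2 -= 3·R0 → [0,-8,10,-3]
  R3 -= 2·R0 → [0,-16,12,4]
  R2 -= 2·R1 → [0,0,4,-3]
  R3 -= 4·R1 → [0,0,0,4]
  R3 -= 0·R2 → [0,0,0,4]

L=[[1,0,0,0],[2,1,0,0],[3,2,1,0],[2,4,0,1]] U=[[-2,3,0,-4],[0,-4,3,0],[0,0,4,-3],[0,0,0,4]]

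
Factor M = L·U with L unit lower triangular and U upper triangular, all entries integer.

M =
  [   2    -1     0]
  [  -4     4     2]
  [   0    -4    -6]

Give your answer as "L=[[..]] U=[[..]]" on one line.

L=[[1,0,0],[-2,1,0],[0,-2,1]] U=[[2,-1,0],[0,2,2],[0,0,-2]]

  R1 -= -2·R0 → [0,2,2]
  R2 -= 0·R0 → [0,-4,-6]
  R2 -= -2·R1 → [0,0,-2]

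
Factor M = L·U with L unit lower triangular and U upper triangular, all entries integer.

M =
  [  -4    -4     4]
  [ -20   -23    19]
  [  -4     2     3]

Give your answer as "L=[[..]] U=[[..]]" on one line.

L=[[1,0,0],[5,1,0],[1,-2,1]] U=[[-4,-4,4],[0,-3,-1],[0,0,-3]]

  r1 -= 5·r0 → [0,-3,-1]
  r2 -= 1·r0 → [0,6,-1]
  r2 -= -2·r1 → [0,0,-3]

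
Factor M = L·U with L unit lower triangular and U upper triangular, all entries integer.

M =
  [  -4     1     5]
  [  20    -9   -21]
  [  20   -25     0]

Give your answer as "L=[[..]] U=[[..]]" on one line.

L=[[1,0,0],[-5,1,0],[-5,5,1]] U=[[-4,1,5],[0,-4,4],[0,0,5]]

  r1 -= -5·r0 → [0,-4,4]
  r2 -= -5·r0 → [0,-20,25]
  r2 -= 5·r1 → [0,0,5]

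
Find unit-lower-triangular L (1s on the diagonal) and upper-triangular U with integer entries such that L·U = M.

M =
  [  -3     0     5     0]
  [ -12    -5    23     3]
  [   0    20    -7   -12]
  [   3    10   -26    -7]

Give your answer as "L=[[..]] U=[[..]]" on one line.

L=[[1,0,0,0],[4,1,0,0],[0,-4,1,0],[-1,-2,-3,1]] U=[[-3,0,5,0],[0,-5,3,3],[0,0,5,0],[0,0,0,-1]]

  R1 -= 4·R0 → [0,-5,3,3]
  R2 -= 0·R0 → [0,20,-7,-12]
  R3 -= -1·R0 → [0,10,-21,-7]
  R2 -= -4·R1 → [0,0,5,0]
  R3 -= -2·R1 → [0,0,-15,-1]
  R3 -= -3·R2 → [0,0,0,-1]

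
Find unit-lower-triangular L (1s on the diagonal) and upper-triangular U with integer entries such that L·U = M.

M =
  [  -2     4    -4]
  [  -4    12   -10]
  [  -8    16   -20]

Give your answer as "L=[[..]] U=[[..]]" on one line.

L=[[1,0,0],[2,1,0],[4,0,1]] U=[[-2,4,-4],[0,4,-2],[0,0,-4]]

  R1 -= 2·R0 → [0,4,-2]
  R2 -= 4·R0 → [0,0,-4]
  R2 -= 0·R1 → [0,0,-4]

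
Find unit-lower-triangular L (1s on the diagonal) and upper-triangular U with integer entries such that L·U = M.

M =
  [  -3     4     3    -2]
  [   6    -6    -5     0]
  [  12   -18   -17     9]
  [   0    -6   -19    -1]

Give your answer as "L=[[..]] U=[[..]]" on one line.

L=[[1,0,0,0],[-2,1,0,0],[-4,-1,1,0],[0,-3,4,1]] U=[[-3,4,3,-2],[0,2,1,-4],[0,0,-4,-3],[0,0,0,-1]]

  row1 -= -2·row0 → [0,2,1,-4]
  row2 -= -4·row0 → [0,-2,-5,1]
  row3 -= 0·row0 → [0,-6,-19,-1]
  row2 -= -1·row1 → [0,0,-4,-3]
  row3 -= -3·row1 → [0,0,-16,-13]
  row3 -= 4·row2 → [0,0,0,-1]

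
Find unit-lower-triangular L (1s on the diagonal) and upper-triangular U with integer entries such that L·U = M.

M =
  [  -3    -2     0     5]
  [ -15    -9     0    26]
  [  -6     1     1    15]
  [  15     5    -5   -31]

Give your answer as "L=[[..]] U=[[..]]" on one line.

  r1 -= 5·r0 → [0,1,0,1]
  r2 -= 2·r0 → [0,5,1,5]
  r3 -= -5·r0 → [0,-5,-5,-6]
  r2 -= 5·r1 → [0,0,1,0]
  r3 -= -5·r1 → [0,0,-5,-1]
  r3 -= -5·r2 → [0,0,0,-1]

L=[[1,0,0,0],[5,1,0,0],[2,5,1,0],[-5,-5,-5,1]] U=[[-3,-2,0,5],[0,1,0,1],[0,0,1,0],[0,0,0,-1]]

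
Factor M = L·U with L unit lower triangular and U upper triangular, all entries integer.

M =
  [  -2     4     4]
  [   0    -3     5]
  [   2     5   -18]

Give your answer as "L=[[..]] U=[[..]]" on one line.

L=[[1,0,0],[0,1,0],[-1,-3,1]] U=[[-2,4,4],[0,-3,5],[0,0,1]]

  row1 -= 0·row0 → [0,-3,5]
  row2 -= -1·row0 → [0,9,-14]
  row2 -= -3·row1 → [0,0,1]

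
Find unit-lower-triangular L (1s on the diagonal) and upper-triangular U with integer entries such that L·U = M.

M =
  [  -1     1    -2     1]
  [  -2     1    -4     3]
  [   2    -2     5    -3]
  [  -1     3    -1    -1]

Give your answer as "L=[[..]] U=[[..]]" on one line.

  r1 -= 2·r0 → [0,-1,0,1]
  r2 -= -2·r0 → [0,0,1,-1]
  r3 -= 1·r0 → [0,2,1,-2]
  r2 -= 0·r1 → [0,0,1,-1]
  r3 -= -2·r1 → [0,0,1,0]
  r3 -= 1·r2 → [0,0,0,1]

L=[[1,0,0,0],[2,1,0,0],[-2,0,1,0],[1,-2,1,1]] U=[[-1,1,-2,1],[0,-1,0,1],[0,0,1,-1],[0,0,0,1]]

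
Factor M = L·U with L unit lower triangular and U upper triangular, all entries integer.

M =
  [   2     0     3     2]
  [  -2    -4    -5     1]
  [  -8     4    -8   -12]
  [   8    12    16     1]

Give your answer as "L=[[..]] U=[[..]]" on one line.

  r1 -= -1·r0 → [0,-4,-2,3]
  r2 -= -4·r0 → [0,4,4,-4]
  r3 -= 4·r0 → [0,12,4,-7]
  r2 -= -1·r1 → [0,0,2,-1]
  r3 -= -3·r1 → [0,0,-2,2]
  r3 -= -1·r2 → [0,0,0,1]

L=[[1,0,0,0],[-1,1,0,0],[-4,-1,1,0],[4,-3,-1,1]] U=[[2,0,3,2],[0,-4,-2,3],[0,0,2,-1],[0,0,0,1]]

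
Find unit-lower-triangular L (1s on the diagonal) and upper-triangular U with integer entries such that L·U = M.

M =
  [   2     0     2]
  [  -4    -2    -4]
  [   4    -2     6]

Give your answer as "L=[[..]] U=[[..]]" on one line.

L=[[1,0,0],[-2,1,0],[2,1,1]] U=[[2,0,2],[0,-2,0],[0,0,2]]

  row1 -= -2·row0 → [0,-2,0]
  row2 -= 2·row0 → [0,-2,2]
  row2 -= 1·row1 → [0,0,2]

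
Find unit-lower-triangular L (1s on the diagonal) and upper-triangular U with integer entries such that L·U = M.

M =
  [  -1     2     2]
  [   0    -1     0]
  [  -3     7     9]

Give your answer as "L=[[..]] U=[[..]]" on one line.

L=[[1,0,0],[0,1,0],[3,-1,1]] U=[[-1,2,2],[0,-1,0],[0,0,3]]

  R1 -= 0·R0 → [0,-1,0]
  R2 -= 3·R0 → [0,1,3]
  R2 -= -1·R1 → [0,0,3]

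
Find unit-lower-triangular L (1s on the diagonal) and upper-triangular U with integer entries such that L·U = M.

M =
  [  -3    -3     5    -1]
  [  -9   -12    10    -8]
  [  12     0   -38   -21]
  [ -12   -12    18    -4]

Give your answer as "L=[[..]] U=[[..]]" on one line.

  r1 -= 3·r0 → [0,-3,-5,-5]
  r2 -= -4·r0 → [0,-12,-18,-25]
  r3 -= 4·r0 → [0,0,-2,0]
  r2 -= 4·r1 → [0,0,2,-5]
  r3 -= 0·r1 → [0,0,-2,0]
  r3 -= -1·r2 → [0,0,0,-5]

L=[[1,0,0,0],[3,1,0,0],[-4,4,1,0],[4,0,-1,1]] U=[[-3,-3,5,-1],[0,-3,-5,-5],[0,0,2,-5],[0,0,0,-5]]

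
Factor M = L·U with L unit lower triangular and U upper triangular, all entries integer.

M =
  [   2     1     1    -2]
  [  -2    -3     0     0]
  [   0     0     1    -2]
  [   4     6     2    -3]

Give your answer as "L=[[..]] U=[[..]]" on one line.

L=[[1,0,0,0],[-1,1,0,0],[0,0,1,0],[2,-2,2,1]] U=[[2,1,1,-2],[0,-2,1,-2],[0,0,1,-2],[0,0,0,1]]

  R1 -= -1·R0 → [0,-2,1,-2]
  R2 -= 0·R0 → [0,0,1,-2]
  R3 -= 2·R0 → [0,4,0,1]
  R2 -= 0·R1 → [0,0,1,-2]
  R3 -= -2·R1 → [0,0,2,-3]
  R3 -= 2·R2 → [0,0,0,1]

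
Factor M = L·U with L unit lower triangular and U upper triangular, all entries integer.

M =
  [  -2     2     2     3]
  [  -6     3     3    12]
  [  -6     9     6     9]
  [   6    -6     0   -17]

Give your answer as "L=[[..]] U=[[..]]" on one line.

L=[[1,0,0,0],[3,1,0,0],[3,-1,1,0],[-3,0,-2,1]] U=[[-2,2,2,3],[0,-3,-3,3],[0,0,-3,3],[0,0,0,-2]]

  R1 -= 3·R0 → [0,-3,-3,3]
  R2 -= 3·R0 → [0,3,0,0]
  R3 -= -3·R0 → [0,0,6,-8]
  R2 -= -1·R1 → [0,0,-3,3]
  R3 -= 0·R1 → [0,0,6,-8]
  R3 -= -2·R2 → [0,0,0,-2]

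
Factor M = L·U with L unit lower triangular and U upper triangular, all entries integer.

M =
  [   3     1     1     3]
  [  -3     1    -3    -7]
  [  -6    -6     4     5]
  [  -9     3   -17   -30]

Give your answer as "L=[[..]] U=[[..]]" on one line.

L=[[1,0,0,0],[-1,1,0,0],[-2,-2,1,0],[-3,3,-4,1]] U=[[3,1,1,3],[0,2,-2,-4],[0,0,2,3],[0,0,0,3]]

  r1 -= -1·r0 → [0,2,-2,-4]
  r2 -= -2·r0 → [0,-4,6,11]
  r3 -= -3·r0 → [0,6,-14,-21]
  r2 -= -2·r1 → [0,0,2,3]
  r3 -= 3·r1 → [0,0,-8,-9]
  r3 -= -4·r2 → [0,0,0,3]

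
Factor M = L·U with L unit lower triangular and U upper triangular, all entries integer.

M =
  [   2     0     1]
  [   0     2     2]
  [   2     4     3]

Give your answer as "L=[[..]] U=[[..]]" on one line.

  r1 -= 0·r0 → [0,2,2]
  r2 -= 1·r0 → [0,4,2]
  r2 -= 2·r1 → [0,0,-2]

L=[[1,0,0],[0,1,0],[1,2,1]] U=[[2,0,1],[0,2,2],[0,0,-2]]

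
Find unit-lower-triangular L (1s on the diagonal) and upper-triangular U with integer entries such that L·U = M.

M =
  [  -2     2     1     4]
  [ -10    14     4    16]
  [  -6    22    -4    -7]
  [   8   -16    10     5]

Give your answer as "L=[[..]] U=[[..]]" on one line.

L=[[1,0,0,0],[5,1,0,0],[3,4,1,0],[-4,-2,-4,1]] U=[[-2,2,1,4],[0,4,-1,-4],[0,0,-3,-3],[0,0,0,1]]

  r1 -= 5·r0 → [0,4,-1,-4]
  r2 -= 3·r0 → [0,16,-7,-19]
  r3 -= -4·r0 → [0,-8,14,21]
  r2 -= 4·r1 → [0,0,-3,-3]
  r3 -= -2·r1 → [0,0,12,13]
  r3 -= -4·r2 → [0,0,0,1]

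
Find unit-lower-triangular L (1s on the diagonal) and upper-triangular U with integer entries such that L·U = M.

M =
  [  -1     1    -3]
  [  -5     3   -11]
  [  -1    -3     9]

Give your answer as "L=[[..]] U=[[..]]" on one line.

  r1 -= 5·r0 → [0,-2,4]
  r2 -= 1·r0 → [0,-4,12]
  r2 -= 2·r1 → [0,0,4]

L=[[1,0,0],[5,1,0],[1,2,1]] U=[[-1,1,-3],[0,-2,4],[0,0,4]]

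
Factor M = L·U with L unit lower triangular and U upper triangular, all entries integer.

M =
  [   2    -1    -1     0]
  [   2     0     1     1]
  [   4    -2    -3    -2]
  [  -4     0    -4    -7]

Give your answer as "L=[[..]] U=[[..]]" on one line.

  R1 -= 1·R0 → [0,1,2,1]
  R2 -= 2·R0 → [0,0,-1,-2]
  R3 -= -2·R0 → [0,-2,-6,-7]
  R2 -= 0·R1 → [0,0,-1,-2]
  R3 -= -2·R1 → [0,0,-2,-5]
  R3 -= 2·R2 → [0,0,0,-1]

L=[[1,0,0,0],[1,1,0,0],[2,0,1,0],[-2,-2,2,1]] U=[[2,-1,-1,0],[0,1,2,1],[0,0,-1,-2],[0,0,0,-1]]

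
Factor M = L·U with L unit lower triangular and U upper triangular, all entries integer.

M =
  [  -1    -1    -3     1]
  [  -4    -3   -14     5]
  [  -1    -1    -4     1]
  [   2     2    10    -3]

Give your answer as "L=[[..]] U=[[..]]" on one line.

  row1 -= 4·row0 → [0,1,-2,1]
  row2 -= 1·row0 → [0,0,-1,0]
  row3 -= -2·row0 → [0,0,4,-1]
  row2 -= 0·row1 → [0,0,-1,0]
  row3 -= 0·row1 → [0,0,4,-1]
  row3 -= -4·row2 → [0,0,0,-1]

L=[[1,0,0,0],[4,1,0,0],[1,0,1,0],[-2,0,-4,1]] U=[[-1,-1,-3,1],[0,1,-2,1],[0,0,-1,0],[0,0,0,-1]]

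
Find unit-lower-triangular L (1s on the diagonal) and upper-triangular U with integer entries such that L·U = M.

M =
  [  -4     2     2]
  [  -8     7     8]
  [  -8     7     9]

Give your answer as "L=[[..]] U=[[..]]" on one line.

L=[[1,0,0],[2,1,0],[2,1,1]] U=[[-4,2,2],[0,3,4],[0,0,1]]

  r1 -= 2·r0 → [0,3,4]
  r2 -= 2·r0 → [0,3,5]
  r2 -= 1·r1 → [0,0,1]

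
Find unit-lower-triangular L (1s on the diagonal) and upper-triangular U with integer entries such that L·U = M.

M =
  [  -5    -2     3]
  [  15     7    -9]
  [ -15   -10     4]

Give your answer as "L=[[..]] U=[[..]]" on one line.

L=[[1,0,0],[-3,1,0],[3,-4,1]] U=[[-5,-2,3],[0,1,0],[0,0,-5]]

  R1 -= -3·R0 → [0,1,0]
  R2 -= 3·R0 → [0,-4,-5]
  R2 -= -4·R1 → [0,0,-5]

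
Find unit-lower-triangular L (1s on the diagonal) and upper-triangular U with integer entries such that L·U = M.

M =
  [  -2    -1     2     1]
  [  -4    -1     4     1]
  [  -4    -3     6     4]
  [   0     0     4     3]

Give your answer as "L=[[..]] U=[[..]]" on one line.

L=[[1,0,0,0],[2,1,0,0],[2,-1,1,0],[0,0,2,1]] U=[[-2,-1,2,1],[0,1,0,-1],[0,0,2,1],[0,0,0,1]]

  row1 -= 2·row0 → [0,1,0,-1]
  row2 -= 2·row0 → [0,-1,2,2]
  row3 -= 0·row0 → [0,0,4,3]
  row2 -= -1·row1 → [0,0,2,1]
  row3 -= 0·row1 → [0,0,4,3]
  row3 -= 2·row2 → [0,0,0,1]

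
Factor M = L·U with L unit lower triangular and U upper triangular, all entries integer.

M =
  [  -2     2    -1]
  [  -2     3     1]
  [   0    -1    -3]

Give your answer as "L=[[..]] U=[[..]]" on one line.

  r1 -= 1·r0 → [0,1,2]
  r2 -= 0·r0 → [0,-1,-3]
  r2 -= -1·r1 → [0,0,-1]

L=[[1,0,0],[1,1,0],[0,-1,1]] U=[[-2,2,-1],[0,1,2],[0,0,-1]]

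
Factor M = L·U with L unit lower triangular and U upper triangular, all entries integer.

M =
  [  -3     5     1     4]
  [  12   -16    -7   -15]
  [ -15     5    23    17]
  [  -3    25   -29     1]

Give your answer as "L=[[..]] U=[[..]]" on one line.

  row1 -= -4·row0 → [0,4,-3,1]
  row2 -= 5·row0 → [0,-20,18,-3]
  row3 -= 1·row0 → [0,20,-30,-3]
  row2 -= -5·row1 → [0,0,3,2]
  row3 -= 5·row1 → [0,0,-15,-8]
  row3 -= -5·row2 → [0,0,0,2]

L=[[1,0,0,0],[-4,1,0,0],[5,-5,1,0],[1,5,-5,1]] U=[[-3,5,1,4],[0,4,-3,1],[0,0,3,2],[0,0,0,2]]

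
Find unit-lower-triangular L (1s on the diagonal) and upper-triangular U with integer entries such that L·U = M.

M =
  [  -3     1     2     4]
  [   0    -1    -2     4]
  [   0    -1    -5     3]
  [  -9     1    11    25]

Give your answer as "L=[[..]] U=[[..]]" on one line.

  row1 -= 0·row0 → [0,-1,-2,4]
  row2 -= 0·row0 → [0,-1,-5,3]
  row3 -= 3·row0 → [0,-2,5,13]
  row2 -= 1·row1 → [0,0,-3,-1]
  row3 -= 2·row1 → [0,0,9,5]
  row3 -= -3·row2 → [0,0,0,2]

L=[[1,0,0,0],[0,1,0,0],[0,1,1,0],[3,2,-3,1]] U=[[-3,1,2,4],[0,-1,-2,4],[0,0,-3,-1],[0,0,0,2]]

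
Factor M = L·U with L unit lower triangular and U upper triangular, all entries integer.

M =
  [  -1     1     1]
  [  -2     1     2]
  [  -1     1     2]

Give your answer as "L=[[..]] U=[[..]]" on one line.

  R1 -= 2·R0 → [0,-1,0]
  R2 -= 1·R0 → [0,0,1]
  R2 -= 0·R1 → [0,0,1]

L=[[1,0,0],[2,1,0],[1,0,1]] U=[[-1,1,1],[0,-1,0],[0,0,1]]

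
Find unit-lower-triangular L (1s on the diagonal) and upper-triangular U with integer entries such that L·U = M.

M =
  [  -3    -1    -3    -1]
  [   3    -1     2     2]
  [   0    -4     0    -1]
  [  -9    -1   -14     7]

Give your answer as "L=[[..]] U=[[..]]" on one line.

  row1 -= -1·row0 → [0,-2,-1,1]
  row2 -= 0·row0 → [0,-4,0,-1]
  row3 -= 3·row0 → [0,2,-5,10]
  row2 -= 2·row1 → [0,0,2,-3]
  row3 -= -1·row1 → [0,0,-6,11]
  row3 -= -3·row2 → [0,0,0,2]

L=[[1,0,0,0],[-1,1,0,0],[0,2,1,0],[3,-1,-3,1]] U=[[-3,-1,-3,-1],[0,-2,-1,1],[0,0,2,-3],[0,0,0,2]]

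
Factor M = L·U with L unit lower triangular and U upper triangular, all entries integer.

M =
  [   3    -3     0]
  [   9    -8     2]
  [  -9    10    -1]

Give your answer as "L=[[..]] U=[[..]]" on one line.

  r1 -= 3·r0 → [0,1,2]
  r2 -= -3·r0 → [0,1,-1]
  r2 -= 1·r1 → [0,0,-3]

L=[[1,0,0],[3,1,0],[-3,1,1]] U=[[3,-3,0],[0,1,2],[0,0,-3]]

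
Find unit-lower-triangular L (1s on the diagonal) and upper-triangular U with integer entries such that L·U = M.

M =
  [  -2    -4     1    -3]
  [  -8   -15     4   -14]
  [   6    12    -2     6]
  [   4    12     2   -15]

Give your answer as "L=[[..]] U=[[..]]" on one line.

L=[[1,0,0,0],[4,1,0,0],[-3,0,1,0],[-2,4,4,1]] U=[[-2,-4,1,-3],[0,1,0,-2],[0,0,1,-3],[0,0,0,-1]]

  r1 -= 4·r0 → [0,1,0,-2]
  r2 -= -3·r0 → [0,0,1,-3]
  r3 -= -2·r0 → [0,4,4,-21]
  r2 -= 0·r1 → [0,0,1,-3]
  r3 -= 4·r1 → [0,0,4,-13]
  r3 -= 4·r2 → [0,0,0,-1]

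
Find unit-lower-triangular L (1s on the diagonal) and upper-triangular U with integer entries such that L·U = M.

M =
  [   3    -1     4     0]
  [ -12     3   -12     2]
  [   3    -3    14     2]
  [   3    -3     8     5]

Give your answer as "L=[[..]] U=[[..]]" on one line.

L=[[1,0,0,0],[-4,1,0,0],[1,2,1,0],[1,2,-2,1]] U=[[3,-1,4,0],[0,-1,4,2],[0,0,2,-2],[0,0,0,-3]]

  row1 -= -4·row0 → [0,-1,4,2]
  row2 -= 1·row0 → [0,-2,10,2]
  row3 -= 1·row0 → [0,-2,4,5]
  row2 -= 2·row1 → [0,0,2,-2]
  row3 -= 2·row1 → [0,0,-4,1]
  row3 -= -2·row2 → [0,0,0,-3]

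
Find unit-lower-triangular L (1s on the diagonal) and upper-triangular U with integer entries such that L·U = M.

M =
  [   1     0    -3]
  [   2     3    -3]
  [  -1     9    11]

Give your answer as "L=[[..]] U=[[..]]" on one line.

  row1 -= 2·row0 → [0,3,3]
  row2 -= -1·row0 → [0,9,8]
  row2 -= 3·row1 → [0,0,-1]

L=[[1,0,0],[2,1,0],[-1,3,1]] U=[[1,0,-3],[0,3,3],[0,0,-1]]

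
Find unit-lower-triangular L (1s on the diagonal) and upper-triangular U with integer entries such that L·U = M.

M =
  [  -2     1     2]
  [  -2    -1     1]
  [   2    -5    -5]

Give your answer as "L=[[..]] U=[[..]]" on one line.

  row1 -= 1·row0 → [0,-2,-1]
  row2 -= -1·row0 → [0,-4,-3]
  row2 -= 2·row1 → [0,0,-1]

L=[[1,0,0],[1,1,0],[-1,2,1]] U=[[-2,1,2],[0,-2,-1],[0,0,-1]]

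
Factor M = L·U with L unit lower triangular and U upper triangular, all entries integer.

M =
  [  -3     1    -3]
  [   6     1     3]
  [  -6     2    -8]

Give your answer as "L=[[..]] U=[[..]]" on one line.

L=[[1,0,0],[-2,1,0],[2,0,1]] U=[[-3,1,-3],[0,3,-3],[0,0,-2]]

  row1 -= -2·row0 → [0,3,-3]
  row2 -= 2·row0 → [0,0,-2]
  row2 -= 0·row1 → [0,0,-2]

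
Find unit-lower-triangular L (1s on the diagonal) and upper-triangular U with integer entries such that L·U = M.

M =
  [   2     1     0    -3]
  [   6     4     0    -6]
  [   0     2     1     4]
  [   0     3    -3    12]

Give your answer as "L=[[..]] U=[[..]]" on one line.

  R1 -= 3·R0 → [0,1,0,3]
  R2 -= 0·R0 → [0,2,1,4]
  R3 -= 0·R0 → [0,3,-3,12]
  R2 -= 2·R1 → [0,0,1,-2]
  R3 -= 3·R1 → [0,0,-3,3]
  R3 -= -3·R2 → [0,0,0,-3]

L=[[1,0,0,0],[3,1,0,0],[0,2,1,0],[0,3,-3,1]] U=[[2,1,0,-3],[0,1,0,3],[0,0,1,-2],[0,0,0,-3]]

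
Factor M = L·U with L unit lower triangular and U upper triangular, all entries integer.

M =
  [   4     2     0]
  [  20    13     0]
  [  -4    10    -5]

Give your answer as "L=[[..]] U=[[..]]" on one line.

L=[[1,0,0],[5,1,0],[-1,4,1]] U=[[4,2,0],[0,3,0],[0,0,-5]]

  row1 -= 5·row0 → [0,3,0]
  row2 -= -1·row0 → [0,12,-5]
  row2 -= 4·row1 → [0,0,-5]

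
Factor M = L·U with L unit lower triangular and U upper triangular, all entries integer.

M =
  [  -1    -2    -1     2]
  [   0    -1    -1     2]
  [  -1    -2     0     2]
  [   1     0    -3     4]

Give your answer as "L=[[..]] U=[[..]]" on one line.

  r1 -= 0·r0 → [0,-1,-1,2]
  r2 -= 1·r0 → [0,0,1,0]
  r3 -= -1·r0 → [0,-2,-4,6]
  r2 -= 0·r1 → [0,0,1,0]
  r3 -= 2·r1 → [0,0,-2,2]
  r3 -= -2·r2 → [0,0,0,2]

L=[[1,0,0,0],[0,1,0,0],[1,0,1,0],[-1,2,-2,1]] U=[[-1,-2,-1,2],[0,-1,-1,2],[0,0,1,0],[0,0,0,2]]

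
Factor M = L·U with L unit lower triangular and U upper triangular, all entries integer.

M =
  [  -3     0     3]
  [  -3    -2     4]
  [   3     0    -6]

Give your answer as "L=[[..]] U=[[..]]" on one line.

  r1 -= 1·r0 → [0,-2,1]
  r2 -= -1·r0 → [0,0,-3]
  r2 -= 0·r1 → [0,0,-3]

L=[[1,0,0],[1,1,0],[-1,0,1]] U=[[-3,0,3],[0,-2,1],[0,0,-3]]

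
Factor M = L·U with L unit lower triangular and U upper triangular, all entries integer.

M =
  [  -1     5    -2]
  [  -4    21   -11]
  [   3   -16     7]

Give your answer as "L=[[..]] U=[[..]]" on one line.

L=[[1,0,0],[4,1,0],[-3,-1,1]] U=[[-1,5,-2],[0,1,-3],[0,0,-2]]

  row1 -= 4·row0 → [0,1,-3]
  row2 -= -3·row0 → [0,-1,1]
  row2 -= -1·row1 → [0,0,-2]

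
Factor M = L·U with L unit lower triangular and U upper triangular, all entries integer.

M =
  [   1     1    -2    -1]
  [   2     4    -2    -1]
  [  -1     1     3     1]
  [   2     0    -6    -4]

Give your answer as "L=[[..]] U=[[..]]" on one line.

  R1 -= 2·R0 → [0,2,2,1]
  R2 -= -1·R0 → [0,2,1,0]
  R3 -= 2·R0 → [0,-2,-2,-2]
  R2 -= 1·R1 → [0,0,-1,-1]
  R3 -= -1·R1 → [0,0,0,-1]
  R3 -= 0·R2 → [0,0,0,-1]

L=[[1,0,0,0],[2,1,0,0],[-1,1,1,0],[2,-1,0,1]] U=[[1,1,-2,-1],[0,2,2,1],[0,0,-1,-1],[0,0,0,-1]]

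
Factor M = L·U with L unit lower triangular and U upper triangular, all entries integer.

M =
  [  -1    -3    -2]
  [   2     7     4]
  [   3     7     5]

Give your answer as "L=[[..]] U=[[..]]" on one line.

L=[[1,0,0],[-2,1,0],[-3,-2,1]] U=[[-1,-3,-2],[0,1,0],[0,0,-1]]

  R1 -= -2·R0 → [0,1,0]
  R2 -= -3·R0 → [0,-2,-1]
  R2 -= -2·R1 → [0,0,-1]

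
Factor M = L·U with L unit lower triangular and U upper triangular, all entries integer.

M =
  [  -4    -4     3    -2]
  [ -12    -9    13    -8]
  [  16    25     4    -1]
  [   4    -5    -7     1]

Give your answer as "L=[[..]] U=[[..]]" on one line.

  R1 -= 3·R0 → [0,3,4,-2]
  R2 -= -4·R0 → [0,9,16,-9]
  R3 -= -1·R0 → [0,-9,-4,-1]
  R2 -= 3·R1 → [0,0,4,-3]
  R3 -= -3·R1 → [0,0,8,-7]
  R3 -= 2·R2 → [0,0,0,-1]

L=[[1,0,0,0],[3,1,0,0],[-4,3,1,0],[-1,-3,2,1]] U=[[-4,-4,3,-2],[0,3,4,-2],[0,0,4,-3],[0,0,0,-1]]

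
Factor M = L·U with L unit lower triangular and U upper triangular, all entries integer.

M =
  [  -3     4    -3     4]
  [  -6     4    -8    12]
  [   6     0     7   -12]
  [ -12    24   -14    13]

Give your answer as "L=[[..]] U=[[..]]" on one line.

  R1 -= 2·R0 → [0,-4,-2,4]
  R2 -= -2·R0 → [0,8,1,-4]
  R3 -= 4·R0 → [0,8,-2,-3]
  R2 -= -2·R1 → [0,0,-3,4]
  R3 -= -2·R1 → [0,0,-6,5]
  R3 -= 2·R2 → [0,0,0,-3]

L=[[1,0,0,0],[2,1,0,0],[-2,-2,1,0],[4,-2,2,1]] U=[[-3,4,-3,4],[0,-4,-2,4],[0,0,-3,4],[0,0,0,-3]]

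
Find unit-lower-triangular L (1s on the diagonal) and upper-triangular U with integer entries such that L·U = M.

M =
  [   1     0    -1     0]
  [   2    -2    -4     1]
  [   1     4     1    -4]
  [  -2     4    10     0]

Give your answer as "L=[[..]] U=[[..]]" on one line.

  row1 -= 2·row0 → [0,-2,-2,1]
  row2 -= 1·row0 → [0,4,2,-4]
  row3 -= -2·row0 → [0,4,8,0]
  row2 -= -2·row1 → [0,0,-2,-2]
  row3 -= -2·row1 → [0,0,4,2]
  row3 -= -2·row2 → [0,0,0,-2]

L=[[1,0,0,0],[2,1,0,0],[1,-2,1,0],[-2,-2,-2,1]] U=[[1,0,-1,0],[0,-2,-2,1],[0,0,-2,-2],[0,0,0,-2]]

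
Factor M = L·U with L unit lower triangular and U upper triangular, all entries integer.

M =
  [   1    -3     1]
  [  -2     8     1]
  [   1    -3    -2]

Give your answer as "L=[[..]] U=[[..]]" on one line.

  R1 -= -2·R0 → [0,2,3]
  R2 -= 1·R0 → [0,0,-3]
  R2 -= 0·R1 → [0,0,-3]

L=[[1,0,0],[-2,1,0],[1,0,1]] U=[[1,-3,1],[0,2,3],[0,0,-3]]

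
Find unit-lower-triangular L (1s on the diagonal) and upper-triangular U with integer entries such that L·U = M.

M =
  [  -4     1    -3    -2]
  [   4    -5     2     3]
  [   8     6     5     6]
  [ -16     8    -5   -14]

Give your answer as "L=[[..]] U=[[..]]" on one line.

L=[[1,0,0,0],[-1,1,0,0],[-2,-2,1,0],[4,-1,-2,1]] U=[[-4,1,-3,-2],[0,-4,-1,1],[0,0,-3,4],[0,0,0,3]]

  r1 -= -1·r0 → [0,-4,-1,1]
  r2 -= -2·r0 → [0,8,-1,2]
  r3 -= 4·r0 → [0,4,7,-6]
  r2 -= -2·r1 → [0,0,-3,4]
  r3 -= -1·r1 → [0,0,6,-5]
  r3 -= -2·r2 → [0,0,0,3]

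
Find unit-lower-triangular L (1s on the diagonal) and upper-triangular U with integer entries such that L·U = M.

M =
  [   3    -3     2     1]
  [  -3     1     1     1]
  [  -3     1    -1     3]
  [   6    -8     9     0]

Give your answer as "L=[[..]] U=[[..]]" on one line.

L=[[1,0,0,0],[-1,1,0,0],[-1,1,1,0],[2,1,-1,1]] U=[[3,-3,2,1],[0,-2,3,2],[0,0,-2,2],[0,0,0,-2]]

  row1 -= -1·row0 → [0,-2,3,2]
  row2 -= -1·row0 → [0,-2,1,4]
  row3 -= 2·row0 → [0,-2,5,-2]
  row2 -= 1·row1 → [0,0,-2,2]
  row3 -= 1·row1 → [0,0,2,-4]
  row3 -= -1·row2 → [0,0,0,-2]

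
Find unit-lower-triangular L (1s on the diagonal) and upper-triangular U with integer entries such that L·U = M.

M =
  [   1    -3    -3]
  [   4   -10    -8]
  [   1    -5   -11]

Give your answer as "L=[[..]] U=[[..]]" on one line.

L=[[1,0,0],[4,1,0],[1,-1,1]] U=[[1,-3,-3],[0,2,4],[0,0,-4]]

  R1 -= 4·R0 → [0,2,4]
  R2 -= 1·R0 → [0,-2,-8]
  R2 -= -1·R1 → [0,0,-4]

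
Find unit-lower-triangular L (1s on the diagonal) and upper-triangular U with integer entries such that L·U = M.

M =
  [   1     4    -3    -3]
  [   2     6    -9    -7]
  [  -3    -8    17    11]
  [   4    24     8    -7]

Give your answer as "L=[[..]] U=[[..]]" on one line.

  R1 -= 2·R0 → [0,-2,-3,-1]
  R2 -= -3·R0 → [0,4,8,2]
  R3 -= 4·R0 → [0,8,20,5]
  R2 -= -2·R1 → [0,0,2,0]
  R3 -= -4·R1 → [0,0,8,1]
  R3 -= 4·R2 → [0,0,0,1]

L=[[1,0,0,0],[2,1,0,0],[-3,-2,1,0],[4,-4,4,1]] U=[[1,4,-3,-3],[0,-2,-3,-1],[0,0,2,0],[0,0,0,1]]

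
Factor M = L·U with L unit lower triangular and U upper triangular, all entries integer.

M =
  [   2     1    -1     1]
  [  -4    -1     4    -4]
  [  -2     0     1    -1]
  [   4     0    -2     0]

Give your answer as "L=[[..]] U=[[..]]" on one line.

  row1 -= -2·row0 → [0,1,2,-2]
  row2 -= -1·row0 → [0,1,0,0]
  row3 -= 2·row0 → [0,-2,0,-2]
  row2 -= 1·row1 → [0,0,-2,2]
  row3 -= -2·row1 → [0,0,4,-6]
  row3 -= -2·row2 → [0,0,0,-2]

L=[[1,0,0,0],[-2,1,0,0],[-1,1,1,0],[2,-2,-2,1]] U=[[2,1,-1,1],[0,1,2,-2],[0,0,-2,2],[0,0,0,-2]]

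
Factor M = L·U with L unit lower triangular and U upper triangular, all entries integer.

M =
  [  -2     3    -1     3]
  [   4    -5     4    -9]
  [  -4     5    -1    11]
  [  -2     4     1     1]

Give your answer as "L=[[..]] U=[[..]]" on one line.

  row1 -= -2·row0 → [0,1,2,-3]
  row2 -= 2·row0 → [0,-1,1,5]
  row3 -= 1·row0 → [0,1,2,-2]
  row2 -= -1·row1 → [0,0,3,2]
  row3 -= 1·row1 → [0,0,0,1]
  row3 -= 0·row2 → [0,0,0,1]

L=[[1,0,0,0],[-2,1,0,0],[2,-1,1,0],[1,1,0,1]] U=[[-2,3,-1,3],[0,1,2,-3],[0,0,3,2],[0,0,0,1]]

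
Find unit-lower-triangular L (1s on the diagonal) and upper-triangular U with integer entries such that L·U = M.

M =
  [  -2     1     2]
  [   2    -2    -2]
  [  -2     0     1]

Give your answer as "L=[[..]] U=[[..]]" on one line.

L=[[1,0,0],[-1,1,0],[1,1,1]] U=[[-2,1,2],[0,-1,0],[0,0,-1]]

  row1 -= -1·row0 → [0,-1,0]
  row2 -= 1·row0 → [0,-1,-1]
  row2 -= 1·row1 → [0,0,-1]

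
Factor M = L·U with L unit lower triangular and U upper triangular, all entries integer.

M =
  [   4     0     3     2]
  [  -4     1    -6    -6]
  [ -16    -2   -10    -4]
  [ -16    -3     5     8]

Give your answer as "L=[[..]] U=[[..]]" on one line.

  row1 -= -1·row0 → [0,1,-3,-4]
  row2 -= -4·row0 → [0,-2,2,4]
  row3 -= -4·row0 → [0,-3,17,16]
  row2 -= -2·row1 → [0,0,-4,-4]
  row3 -= -3·row1 → [0,0,8,4]
  row3 -= -2·row2 → [0,0,0,-4]

L=[[1,0,0,0],[-1,1,0,0],[-4,-2,1,0],[-4,-3,-2,1]] U=[[4,0,3,2],[0,1,-3,-4],[0,0,-4,-4],[0,0,0,-4]]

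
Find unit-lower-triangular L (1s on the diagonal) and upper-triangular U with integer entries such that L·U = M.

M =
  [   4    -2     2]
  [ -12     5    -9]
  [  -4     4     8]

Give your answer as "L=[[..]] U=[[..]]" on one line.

L=[[1,0,0],[-3,1,0],[-1,-2,1]] U=[[4,-2,2],[0,-1,-3],[0,0,4]]

  row1 -= -3·row0 → [0,-1,-3]
  row2 -= -1·row0 → [0,2,10]
  row2 -= -2·row1 → [0,0,4]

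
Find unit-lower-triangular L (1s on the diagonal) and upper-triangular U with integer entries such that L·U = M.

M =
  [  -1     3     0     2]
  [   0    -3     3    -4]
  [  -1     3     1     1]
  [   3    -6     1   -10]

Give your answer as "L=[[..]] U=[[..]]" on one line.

  row1 -= 0·row0 → [0,-3,3,-4]
  row2 -= 1·row0 → [0,0,1,-1]
  row3 -= -3·row0 → [0,3,1,-4]
  row2 -= 0·row1 → [0,0,1,-1]
  row3 -= -1·row1 → [0,0,4,-8]
  row3 -= 4·row2 → [0,0,0,-4]

L=[[1,0,0,0],[0,1,0,0],[1,0,1,0],[-3,-1,4,1]] U=[[-1,3,0,2],[0,-3,3,-4],[0,0,1,-1],[0,0,0,-4]]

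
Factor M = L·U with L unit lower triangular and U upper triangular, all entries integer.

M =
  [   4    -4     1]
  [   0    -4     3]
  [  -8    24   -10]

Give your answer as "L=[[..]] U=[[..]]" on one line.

L=[[1,0,0],[0,1,0],[-2,-4,1]] U=[[4,-4,1],[0,-4,3],[0,0,4]]

  R1 -= 0·R0 → [0,-4,3]
  R2 -= -2·R0 → [0,16,-8]
  R2 -= -4·R1 → [0,0,4]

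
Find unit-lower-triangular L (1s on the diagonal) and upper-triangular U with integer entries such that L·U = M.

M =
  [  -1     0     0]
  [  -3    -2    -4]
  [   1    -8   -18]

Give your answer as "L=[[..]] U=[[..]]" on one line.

  row1 -= 3·row0 → [0,-2,-4]
  row2 -= -1·row0 → [0,-8,-18]
  row2 -= 4·row1 → [0,0,-2]

L=[[1,0,0],[3,1,0],[-1,4,1]] U=[[-1,0,0],[0,-2,-4],[0,0,-2]]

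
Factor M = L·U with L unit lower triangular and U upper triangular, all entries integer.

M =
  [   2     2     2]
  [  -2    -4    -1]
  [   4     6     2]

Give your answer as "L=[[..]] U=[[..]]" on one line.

L=[[1,0,0],[-1,1,0],[2,-1,1]] U=[[2,2,2],[0,-2,1],[0,0,-1]]

  R1 -= -1·R0 → [0,-2,1]
  R2 -= 2·R0 → [0,2,-2]
  R2 -= -1·R1 → [0,0,-1]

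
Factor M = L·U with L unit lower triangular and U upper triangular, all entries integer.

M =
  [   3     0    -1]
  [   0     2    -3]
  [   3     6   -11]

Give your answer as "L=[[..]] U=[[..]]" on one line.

  r1 -= 0·r0 → [0,2,-3]
  r2 -= 1·r0 → [0,6,-10]
  r2 -= 3·r1 → [0,0,-1]

L=[[1,0,0],[0,1,0],[1,3,1]] U=[[3,0,-1],[0,2,-3],[0,0,-1]]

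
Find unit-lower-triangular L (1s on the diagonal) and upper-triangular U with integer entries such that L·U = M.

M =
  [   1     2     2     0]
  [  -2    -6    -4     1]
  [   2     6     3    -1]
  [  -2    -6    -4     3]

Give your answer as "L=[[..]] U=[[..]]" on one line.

  R1 -= -2·R0 → [0,-2,0,1]
  R2 -= 2·R0 → [0,2,-1,-1]
  R3 -= -2·R0 → [0,-2,0,3]
  R2 -= -1·R1 → [0,0,-1,0]
  R3 -= 1·R1 → [0,0,0,2]
  R3 -= 0·R2 → [0,0,0,2]

L=[[1,0,0,0],[-2,1,0,0],[2,-1,1,0],[-2,1,0,1]] U=[[1,2,2,0],[0,-2,0,1],[0,0,-1,0],[0,0,0,2]]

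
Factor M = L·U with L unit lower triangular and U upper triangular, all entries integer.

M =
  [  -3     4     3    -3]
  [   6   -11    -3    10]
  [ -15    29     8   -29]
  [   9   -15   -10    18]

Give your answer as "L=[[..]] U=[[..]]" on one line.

L=[[1,0,0,0],[-2,1,0,0],[5,-3,1,0],[-3,1,-2,1]] U=[[-3,4,3,-3],[0,-3,3,4],[0,0,2,-2],[0,0,0,1]]

  row1 -= -2·row0 → [0,-3,3,4]
  row2 -= 5·row0 → [0,9,-7,-14]
  row3 -= -3·row0 → [0,-3,-1,9]
  row2 -= -3·row1 → [0,0,2,-2]
  row3 -= 1·row1 → [0,0,-4,5]
  row3 -= -2·row2 → [0,0,0,1]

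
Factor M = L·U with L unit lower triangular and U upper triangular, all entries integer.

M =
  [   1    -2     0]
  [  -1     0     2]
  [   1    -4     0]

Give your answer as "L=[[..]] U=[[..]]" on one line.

  R1 -= -1·R0 → [0,-2,2]
  R2 -= 1·R0 → [0,-2,0]
  R2 -= 1·R1 → [0,0,-2]

L=[[1,0,0],[-1,1,0],[1,1,1]] U=[[1,-2,0],[0,-2,2],[0,0,-2]]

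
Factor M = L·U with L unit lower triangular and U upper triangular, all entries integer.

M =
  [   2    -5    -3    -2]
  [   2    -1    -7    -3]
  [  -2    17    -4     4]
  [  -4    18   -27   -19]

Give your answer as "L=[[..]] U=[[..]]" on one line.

  R1 -= 1·R0 → [0,4,-4,-1]
  R2 -= -1·R0 → [0,12,-7,2]
  R3 -= -2·R0 → [0,8,-33,-23]
  R2 -= 3·R1 → [0,0,5,5]
  R3 -= 2·R1 → [0,0,-25,-21]
  R3 -= -5·R2 → [0,0,0,4]

L=[[1,0,0,0],[1,1,0,0],[-1,3,1,0],[-2,2,-5,1]] U=[[2,-5,-3,-2],[0,4,-4,-1],[0,0,5,5],[0,0,0,4]]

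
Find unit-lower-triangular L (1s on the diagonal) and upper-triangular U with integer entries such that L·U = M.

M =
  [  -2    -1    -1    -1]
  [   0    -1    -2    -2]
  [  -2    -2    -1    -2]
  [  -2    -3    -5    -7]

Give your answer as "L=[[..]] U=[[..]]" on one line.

L=[[1,0,0,0],[0,1,0,0],[1,1,1,0],[1,2,0,1]] U=[[-2,-1,-1,-1],[0,-1,-2,-2],[0,0,2,1],[0,0,0,-2]]

  R1 -= 0·R0 → [0,-1,-2,-2]
  R2 -= 1·R0 → [0,-1,0,-1]
  R3 -= 1·R0 → [0,-2,-4,-6]
  R2 -= 1·R1 → [0,0,2,1]
  R3 -= 2·R1 → [0,0,0,-2]
  R3 -= 0·R2 → [0,0,0,-2]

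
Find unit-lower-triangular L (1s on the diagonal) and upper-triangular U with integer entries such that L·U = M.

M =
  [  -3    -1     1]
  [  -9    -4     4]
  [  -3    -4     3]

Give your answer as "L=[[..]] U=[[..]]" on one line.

L=[[1,0,0],[3,1,0],[1,3,1]] U=[[-3,-1,1],[0,-1,1],[0,0,-1]]

  row1 -= 3·row0 → [0,-1,1]
  row2 -= 1·row0 → [0,-3,2]
  row2 -= 3·row1 → [0,0,-1]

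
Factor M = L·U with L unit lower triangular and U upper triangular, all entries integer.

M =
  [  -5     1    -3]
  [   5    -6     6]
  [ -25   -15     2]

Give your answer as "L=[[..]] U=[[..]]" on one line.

  r1 -= -1·r0 → [0,-5,3]
  r2 -= 5·r0 → [0,-20,17]
  r2 -= 4·r1 → [0,0,5]

L=[[1,0,0],[-1,1,0],[5,4,1]] U=[[-5,1,-3],[0,-5,3],[0,0,5]]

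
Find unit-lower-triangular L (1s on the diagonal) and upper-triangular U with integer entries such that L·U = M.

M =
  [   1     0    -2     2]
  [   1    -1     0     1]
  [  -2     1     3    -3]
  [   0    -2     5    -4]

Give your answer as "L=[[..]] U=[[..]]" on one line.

L=[[1,0,0,0],[1,1,0,0],[-2,-1,1,0],[0,2,1,1]] U=[[1,0,-2,2],[0,-1,2,-1],[0,0,1,0],[0,0,0,-2]]

  R1 -= 1·R0 → [0,-1,2,-1]
  R2 -= -2·R0 → [0,1,-1,1]
  R3 -= 0·R0 → [0,-2,5,-4]
  R2 -= -1·R1 → [0,0,1,0]
  R3 -= 2·R1 → [0,0,1,-2]
  R3 -= 1·R2 → [0,0,0,-2]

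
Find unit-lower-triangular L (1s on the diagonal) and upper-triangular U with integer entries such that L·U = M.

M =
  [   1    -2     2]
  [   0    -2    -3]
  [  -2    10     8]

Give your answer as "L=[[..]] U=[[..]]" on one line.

L=[[1,0,0],[0,1,0],[-2,-3,1]] U=[[1,-2,2],[0,-2,-3],[0,0,3]]

  row1 -= 0·row0 → [0,-2,-3]
  row2 -= -2·row0 → [0,6,12]
  row2 -= -3·row1 → [0,0,3]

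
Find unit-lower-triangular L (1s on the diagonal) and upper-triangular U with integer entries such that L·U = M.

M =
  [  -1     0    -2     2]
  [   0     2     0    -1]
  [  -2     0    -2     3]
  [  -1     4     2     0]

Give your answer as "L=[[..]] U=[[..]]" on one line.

  row1 -= 0·row0 → [0,2,0,-1]
  row2 -= 2·row0 → [0,0,2,-1]
  row3 -= 1·row0 → [0,4,4,-2]
  row2 -= 0·row1 → [0,0,2,-1]
  row3 -= 2·row1 → [0,0,4,0]
  row3 -= 2·row2 → [0,0,0,2]

L=[[1,0,0,0],[0,1,0,0],[2,0,1,0],[1,2,2,1]] U=[[-1,0,-2,2],[0,2,0,-1],[0,0,2,-1],[0,0,0,2]]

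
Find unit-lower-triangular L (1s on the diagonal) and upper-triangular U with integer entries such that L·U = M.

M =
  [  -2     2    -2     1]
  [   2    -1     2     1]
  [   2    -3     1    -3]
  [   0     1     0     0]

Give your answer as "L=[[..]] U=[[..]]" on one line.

  R1 -= -1·R0 → [0,1,0,2]
  R2 -= -1·R0 → [0,-1,-1,-2]
  R3 -= 0·R0 → [0,1,0,0]
  R2 -= -1·R1 → [0,0,-1,0]
  R3 -= 1·R1 → [0,0,0,-2]
  R3 -= 0·R2 → [0,0,0,-2]

L=[[1,0,0,0],[-1,1,0,0],[-1,-1,1,0],[0,1,0,1]] U=[[-2,2,-2,1],[0,1,0,2],[0,0,-1,0],[0,0,0,-2]]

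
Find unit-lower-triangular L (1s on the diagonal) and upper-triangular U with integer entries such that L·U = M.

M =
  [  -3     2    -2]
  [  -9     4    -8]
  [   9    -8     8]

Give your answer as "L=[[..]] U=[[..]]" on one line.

  r1 -= 3·r0 → [0,-2,-2]
  r2 -= -3·r0 → [0,-2,2]
  r2 -= 1·r1 → [0,0,4]

L=[[1,0,0],[3,1,0],[-3,1,1]] U=[[-3,2,-2],[0,-2,-2],[0,0,4]]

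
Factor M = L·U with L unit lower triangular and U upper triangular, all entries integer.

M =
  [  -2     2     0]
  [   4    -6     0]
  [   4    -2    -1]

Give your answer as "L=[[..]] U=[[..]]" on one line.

L=[[1,0,0],[-2,1,0],[-2,-1,1]] U=[[-2,2,0],[0,-2,0],[0,0,-1]]

  r1 -= -2·r0 → [0,-2,0]
  r2 -= -2·r0 → [0,2,-1]
  r2 -= -1·r1 → [0,0,-1]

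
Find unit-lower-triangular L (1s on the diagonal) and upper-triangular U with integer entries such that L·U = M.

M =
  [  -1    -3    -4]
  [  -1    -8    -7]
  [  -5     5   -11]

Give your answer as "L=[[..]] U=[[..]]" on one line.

L=[[1,0,0],[1,1,0],[5,-4,1]] U=[[-1,-3,-4],[0,-5,-3],[0,0,-3]]

  r1 -= 1·r0 → [0,-5,-3]
  r2 -= 5·r0 → [0,20,9]
  r2 -= -4·r1 → [0,0,-3]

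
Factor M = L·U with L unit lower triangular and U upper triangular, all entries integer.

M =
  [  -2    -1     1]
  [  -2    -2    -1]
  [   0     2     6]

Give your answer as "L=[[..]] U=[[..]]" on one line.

  r1 -= 1·r0 → [0,-1,-2]
  r2 -= 0·r0 → [0,2,6]
  r2 -= -2·r1 → [0,0,2]

L=[[1,0,0],[1,1,0],[0,-2,1]] U=[[-2,-1,1],[0,-1,-2],[0,0,2]]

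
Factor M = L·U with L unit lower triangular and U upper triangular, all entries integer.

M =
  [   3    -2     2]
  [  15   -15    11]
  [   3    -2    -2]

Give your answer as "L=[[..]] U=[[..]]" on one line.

  r1 -= 5·r0 → [0,-5,1]
  r2 -= 1·r0 → [0,0,-4]
  r2 -= 0·r1 → [0,0,-4]

L=[[1,0,0],[5,1,0],[1,0,1]] U=[[3,-2,2],[0,-5,1],[0,0,-4]]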